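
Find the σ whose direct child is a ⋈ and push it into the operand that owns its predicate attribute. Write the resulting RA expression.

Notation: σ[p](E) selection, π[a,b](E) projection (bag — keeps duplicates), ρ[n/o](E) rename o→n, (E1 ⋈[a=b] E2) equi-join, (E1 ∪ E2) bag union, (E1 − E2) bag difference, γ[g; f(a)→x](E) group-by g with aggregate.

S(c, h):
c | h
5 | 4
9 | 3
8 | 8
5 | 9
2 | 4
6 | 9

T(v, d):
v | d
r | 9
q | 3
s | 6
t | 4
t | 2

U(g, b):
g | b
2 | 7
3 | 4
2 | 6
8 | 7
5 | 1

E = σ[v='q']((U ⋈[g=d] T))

σ filters on v, owned by the right side.
E' = (U ⋈[g=d] σ[v='q'](T))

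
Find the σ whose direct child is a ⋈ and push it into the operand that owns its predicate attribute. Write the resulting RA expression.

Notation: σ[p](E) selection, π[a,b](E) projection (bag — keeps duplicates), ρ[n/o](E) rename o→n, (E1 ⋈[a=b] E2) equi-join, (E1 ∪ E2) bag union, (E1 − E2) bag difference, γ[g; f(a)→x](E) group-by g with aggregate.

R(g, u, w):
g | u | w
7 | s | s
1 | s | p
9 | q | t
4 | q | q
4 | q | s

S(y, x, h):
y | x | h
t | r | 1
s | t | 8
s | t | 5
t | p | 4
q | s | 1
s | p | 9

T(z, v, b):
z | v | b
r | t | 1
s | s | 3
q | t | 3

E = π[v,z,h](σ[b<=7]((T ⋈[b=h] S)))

σ filters on b, owned by the left side.
E' = π[v,z,h]((σ[b<=7](T) ⋈[b=h] S))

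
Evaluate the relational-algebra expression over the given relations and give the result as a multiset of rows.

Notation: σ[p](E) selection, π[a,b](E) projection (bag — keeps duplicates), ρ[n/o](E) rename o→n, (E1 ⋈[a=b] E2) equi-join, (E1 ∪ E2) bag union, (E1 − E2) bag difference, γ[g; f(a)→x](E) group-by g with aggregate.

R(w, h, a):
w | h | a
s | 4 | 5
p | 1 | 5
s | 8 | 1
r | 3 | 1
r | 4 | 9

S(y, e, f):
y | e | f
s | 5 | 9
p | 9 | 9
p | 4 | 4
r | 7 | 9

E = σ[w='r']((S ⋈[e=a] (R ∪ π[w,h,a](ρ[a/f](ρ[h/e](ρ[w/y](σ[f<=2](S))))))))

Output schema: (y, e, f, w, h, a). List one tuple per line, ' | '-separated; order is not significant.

Stepwise |·|:
  S → 4
  R → 5
  S → 4
  σ[f<=2](S) → 0
  ρ[w/y](σ[f<=2](S)) → 0
  ρ[h/e](ρ[w/y](σ[f<=2](S))) → 0
  ρ[a/f](ρ[h/e](ρ[w/y](σ[f<=2](S)))) → 0
  π[w,h,a](ρ[a/f](ρ[h/e](ρ[w/y](σ[f<=2](S))))) → 0
  (R ∪ π[w,h,a](ρ[a/f](ρ[h/e](ρ[w/y](σ[f<=2](S)))))) → 5
  (S ⋈[e=a] (R ∪ π[w,h,a](ρ[a/f](ρ[h/e](ρ[w/y](σ[f<=2](S))))))) → 3
  σ[w='r']((S ⋈[e=a] (R ∪ π[w,h,a](ρ[a/f](ρ[h/e](ρ[w/y](σ[f<=2](S)))))))) → 1

== RESULT ==
y | e | f | w | h | a
p | 9 | 9 | r | 4 | 9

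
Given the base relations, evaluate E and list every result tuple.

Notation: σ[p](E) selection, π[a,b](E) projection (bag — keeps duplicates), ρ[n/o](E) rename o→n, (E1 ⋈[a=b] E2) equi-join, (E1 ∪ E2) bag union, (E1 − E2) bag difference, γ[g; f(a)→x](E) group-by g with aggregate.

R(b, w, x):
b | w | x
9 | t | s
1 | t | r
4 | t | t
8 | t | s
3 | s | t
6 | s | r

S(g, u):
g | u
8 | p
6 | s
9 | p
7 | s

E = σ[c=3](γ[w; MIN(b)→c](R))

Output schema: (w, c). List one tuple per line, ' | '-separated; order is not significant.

Subexpression sizes:
  R → 6
  γ[w; MIN(b)→c](R) → 2
  σ[c=3](γ[w; MIN(b)→c](R)) → 1

== RESULT ==
w | c
s | 3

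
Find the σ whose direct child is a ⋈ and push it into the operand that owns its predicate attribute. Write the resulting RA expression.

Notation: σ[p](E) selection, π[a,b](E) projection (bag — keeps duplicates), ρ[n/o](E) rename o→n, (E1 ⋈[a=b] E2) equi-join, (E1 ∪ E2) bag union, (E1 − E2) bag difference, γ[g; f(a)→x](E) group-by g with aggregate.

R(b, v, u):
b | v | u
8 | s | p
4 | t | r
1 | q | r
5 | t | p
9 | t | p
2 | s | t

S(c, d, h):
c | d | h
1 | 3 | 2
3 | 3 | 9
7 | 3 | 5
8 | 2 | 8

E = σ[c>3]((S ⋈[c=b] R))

σ filters on c, owned by the left side.
E' = (σ[c>3](S) ⋈[c=b] R)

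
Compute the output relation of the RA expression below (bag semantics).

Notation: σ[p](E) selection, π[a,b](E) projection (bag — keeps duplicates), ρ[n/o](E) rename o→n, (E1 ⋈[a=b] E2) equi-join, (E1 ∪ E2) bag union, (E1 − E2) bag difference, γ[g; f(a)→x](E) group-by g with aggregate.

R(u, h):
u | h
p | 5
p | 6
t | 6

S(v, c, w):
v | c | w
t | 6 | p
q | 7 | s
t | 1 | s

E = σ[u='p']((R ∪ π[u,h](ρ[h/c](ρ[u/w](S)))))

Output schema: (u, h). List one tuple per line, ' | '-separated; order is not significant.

Stepwise |·|:
  R → 3
  S → 3
  ρ[u/w](S) → 3
  ρ[h/c](ρ[u/w](S)) → 3
  π[u,h](ρ[h/c](ρ[u/w](S))) → 3
  (R ∪ π[u,h](ρ[h/c](ρ[u/w](S)))) → 6
  σ[u='p']((R ∪ π[u,h](ρ[h/c](ρ[u/w](S))))) → 3

== RESULT ==
u | h
p | 5
p | 6
p | 6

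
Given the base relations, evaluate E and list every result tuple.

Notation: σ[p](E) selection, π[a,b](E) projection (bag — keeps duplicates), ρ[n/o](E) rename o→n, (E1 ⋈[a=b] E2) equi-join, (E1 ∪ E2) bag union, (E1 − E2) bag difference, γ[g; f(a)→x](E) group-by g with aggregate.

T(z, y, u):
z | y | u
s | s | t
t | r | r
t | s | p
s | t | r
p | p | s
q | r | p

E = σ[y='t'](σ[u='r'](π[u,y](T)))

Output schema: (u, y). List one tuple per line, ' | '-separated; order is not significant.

Stepwise |·|:
  T → 6
  π[u,y](T) → 6
  σ[u='r'](π[u,y](T)) → 2
  σ[y='t'](σ[u='r'](π[u,y](T))) → 1

== RESULT ==
u | y
r | t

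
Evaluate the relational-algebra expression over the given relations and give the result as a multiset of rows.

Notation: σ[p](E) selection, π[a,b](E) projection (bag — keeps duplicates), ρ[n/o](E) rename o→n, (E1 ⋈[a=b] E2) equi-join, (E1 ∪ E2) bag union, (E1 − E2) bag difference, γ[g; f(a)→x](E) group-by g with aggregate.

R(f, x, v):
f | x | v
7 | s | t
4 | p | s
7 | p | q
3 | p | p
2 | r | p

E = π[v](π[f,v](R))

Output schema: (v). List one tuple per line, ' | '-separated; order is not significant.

Row counts bottom-up:
  R → 5
  π[f,v](R) → 5
  π[v](π[f,v](R)) → 5

== RESULT ==
v
p
p
q
s
t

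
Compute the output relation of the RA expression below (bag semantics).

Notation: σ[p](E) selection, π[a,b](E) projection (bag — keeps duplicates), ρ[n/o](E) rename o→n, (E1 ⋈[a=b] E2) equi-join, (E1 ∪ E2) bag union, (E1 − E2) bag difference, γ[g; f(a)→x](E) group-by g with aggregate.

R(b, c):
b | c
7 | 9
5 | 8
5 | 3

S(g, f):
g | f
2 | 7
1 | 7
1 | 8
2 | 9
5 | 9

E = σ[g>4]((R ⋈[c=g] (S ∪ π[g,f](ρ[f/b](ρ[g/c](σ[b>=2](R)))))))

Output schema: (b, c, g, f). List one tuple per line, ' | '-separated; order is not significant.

Row counts bottom-up:
  R → 3
  S → 5
  R → 3
  σ[b>=2](R) → 3
  ρ[g/c](σ[b>=2](R)) → 3
  ρ[f/b](ρ[g/c](σ[b>=2](R))) → 3
  π[g,f](ρ[f/b](ρ[g/c](σ[b>=2](R)))) → 3
  (S ∪ π[g,f](ρ[f/b](ρ[g/c](σ[b>=2](R))))) → 8
  (R ⋈[c=g] (S ∪ π[g,f](ρ[f/b](ρ[g/c](σ[b>=2](R)))))) → 3
  σ[g>4]((R ⋈[c=g] (S ∪ π[g,f](ρ[f/b](ρ[g/c](σ[b>=2](R))))))) → 2

== RESULT ==
b | c | g | f
5 | 8 | 8 | 5
7 | 9 | 9 | 7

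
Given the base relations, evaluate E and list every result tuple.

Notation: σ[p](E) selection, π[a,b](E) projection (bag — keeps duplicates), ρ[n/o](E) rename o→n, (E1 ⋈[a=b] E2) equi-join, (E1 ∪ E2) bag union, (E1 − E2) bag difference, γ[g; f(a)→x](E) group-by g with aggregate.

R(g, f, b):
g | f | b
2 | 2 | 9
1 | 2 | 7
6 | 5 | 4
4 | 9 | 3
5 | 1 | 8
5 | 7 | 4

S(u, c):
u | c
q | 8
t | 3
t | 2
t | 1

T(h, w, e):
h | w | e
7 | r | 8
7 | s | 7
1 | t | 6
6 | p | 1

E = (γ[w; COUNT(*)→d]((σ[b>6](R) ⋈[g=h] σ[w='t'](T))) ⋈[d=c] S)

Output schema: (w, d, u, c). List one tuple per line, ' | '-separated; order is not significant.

Per-node cardinality:
  R → 6
  σ[b>6](R) → 3
  T → 4
  σ[w='t'](T) → 1
  (σ[b>6](R) ⋈[g=h] σ[w='t'](T)) → 1
  γ[w; COUNT(*)→d]((σ[b>6](R) ⋈[g=h] σ[w='t'](T))) → 1
  S → 4
  (γ[w; COUNT(*)→d]((σ[b>6](R) ⋈[g=h] σ[w='t'](T))) ⋈[d=c] S) → 1

== RESULT ==
w | d | u | c
t | 1 | t | 1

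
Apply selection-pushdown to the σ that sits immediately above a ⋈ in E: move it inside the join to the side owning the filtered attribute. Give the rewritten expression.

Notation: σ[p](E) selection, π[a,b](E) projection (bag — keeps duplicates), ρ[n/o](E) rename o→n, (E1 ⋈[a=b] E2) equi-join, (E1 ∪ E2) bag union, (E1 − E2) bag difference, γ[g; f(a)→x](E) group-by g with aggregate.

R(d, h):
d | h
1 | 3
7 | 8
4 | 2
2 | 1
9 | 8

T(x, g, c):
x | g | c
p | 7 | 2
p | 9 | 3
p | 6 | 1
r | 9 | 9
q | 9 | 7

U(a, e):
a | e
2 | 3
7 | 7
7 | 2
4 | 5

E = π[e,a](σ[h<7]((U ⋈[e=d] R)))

σ filters on h, owned by the right side.
E' = π[e,a]((U ⋈[e=d] σ[h<7](R)))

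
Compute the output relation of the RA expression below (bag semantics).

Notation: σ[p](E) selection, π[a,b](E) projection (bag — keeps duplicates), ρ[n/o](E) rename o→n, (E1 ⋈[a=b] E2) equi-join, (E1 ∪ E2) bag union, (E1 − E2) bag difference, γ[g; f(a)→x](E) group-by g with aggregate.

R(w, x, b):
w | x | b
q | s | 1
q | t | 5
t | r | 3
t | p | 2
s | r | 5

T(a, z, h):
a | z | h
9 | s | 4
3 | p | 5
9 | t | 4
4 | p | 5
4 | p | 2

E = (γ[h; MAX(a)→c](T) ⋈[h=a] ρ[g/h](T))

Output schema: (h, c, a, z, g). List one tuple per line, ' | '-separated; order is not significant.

Subexpression sizes:
  T → 5
  γ[h; MAX(a)→c](T) → 3
  T → 5
  ρ[g/h](T) → 5
  (γ[h; MAX(a)→c](T) ⋈[h=a] ρ[g/h](T)) → 2

== RESULT ==
h | c | a | z | g
4 | 9 | 4 | p | 2
4 | 9 | 4 | p | 5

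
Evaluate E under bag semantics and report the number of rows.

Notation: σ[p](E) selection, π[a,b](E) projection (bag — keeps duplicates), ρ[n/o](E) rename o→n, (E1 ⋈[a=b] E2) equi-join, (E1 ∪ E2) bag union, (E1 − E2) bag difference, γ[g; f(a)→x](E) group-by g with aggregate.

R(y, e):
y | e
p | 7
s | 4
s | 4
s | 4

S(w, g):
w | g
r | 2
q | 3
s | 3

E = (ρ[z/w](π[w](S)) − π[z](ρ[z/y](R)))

Row counts bottom-up:
  S → 3
  π[w](S) → 3
  ρ[z/w](π[w](S)) → 3
  R → 4
  ρ[z/y](R) → 4
  π[z](ρ[z/y](R)) → 4
  (ρ[z/w](π[w](S)) − π[z](ρ[z/y](R))) → 2

|E| = 2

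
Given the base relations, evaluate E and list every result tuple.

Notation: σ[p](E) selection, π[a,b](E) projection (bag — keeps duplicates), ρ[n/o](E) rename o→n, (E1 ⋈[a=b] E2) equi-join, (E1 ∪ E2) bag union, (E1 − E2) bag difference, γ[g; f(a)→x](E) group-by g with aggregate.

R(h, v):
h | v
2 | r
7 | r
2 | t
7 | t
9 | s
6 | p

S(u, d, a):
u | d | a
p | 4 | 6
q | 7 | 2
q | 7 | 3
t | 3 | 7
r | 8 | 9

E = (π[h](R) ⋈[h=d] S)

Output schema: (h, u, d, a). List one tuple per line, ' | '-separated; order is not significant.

Per-node cardinality:
  R → 6
  π[h](R) → 6
  S → 5
  (π[h](R) ⋈[h=d] S) → 4

== RESULT ==
h | u | d | a
7 | q | 7 | 2
7 | q | 7 | 2
7 | q | 7 | 3
7 | q | 7 | 3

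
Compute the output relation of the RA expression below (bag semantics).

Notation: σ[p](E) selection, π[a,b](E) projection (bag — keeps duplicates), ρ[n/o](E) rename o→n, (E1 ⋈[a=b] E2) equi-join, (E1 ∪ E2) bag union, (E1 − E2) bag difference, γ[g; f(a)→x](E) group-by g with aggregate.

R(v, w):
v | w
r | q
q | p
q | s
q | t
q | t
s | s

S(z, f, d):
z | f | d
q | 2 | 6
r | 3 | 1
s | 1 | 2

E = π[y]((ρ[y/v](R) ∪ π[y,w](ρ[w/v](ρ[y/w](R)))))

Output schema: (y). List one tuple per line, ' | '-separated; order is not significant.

Per-node cardinality:
  R → 6
  ρ[y/v](R) → 6
  R → 6
  ρ[y/w](R) → 6
  ρ[w/v](ρ[y/w](R)) → 6
  π[y,w](ρ[w/v](ρ[y/w](R))) → 6
  (ρ[y/v](R) ∪ π[y,w](ρ[w/v](ρ[y/w](R)))) → 12
  π[y]((ρ[y/v](R) ∪ π[y,w](ρ[w/v](ρ[y/w](R))))) → 12

== RESULT ==
y
p
q
q
q
q
q
r
s
s
s
t
t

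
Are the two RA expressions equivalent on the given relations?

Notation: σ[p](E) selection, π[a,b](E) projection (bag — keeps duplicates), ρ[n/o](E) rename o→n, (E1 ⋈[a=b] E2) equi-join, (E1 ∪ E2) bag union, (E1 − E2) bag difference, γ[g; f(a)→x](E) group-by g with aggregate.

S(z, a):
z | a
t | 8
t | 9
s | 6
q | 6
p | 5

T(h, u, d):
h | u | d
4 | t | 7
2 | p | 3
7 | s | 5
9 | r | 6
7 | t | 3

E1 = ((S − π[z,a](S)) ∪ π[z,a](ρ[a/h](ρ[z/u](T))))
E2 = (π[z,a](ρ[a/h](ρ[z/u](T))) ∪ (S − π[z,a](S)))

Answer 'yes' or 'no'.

E1 stepwise |·|:
  S → 5
  S → 5
  π[z,a](S) → 5
  (S − π[z,a](S)) → 0
  T → 5
  ρ[z/u](T) → 5
  ρ[a/h](ρ[z/u](T)) → 5
  π[z,a](ρ[a/h](ρ[z/u](T))) → 5
  ((S − π[z,a](S)) ∪ π[z,a](ρ[a/h](ρ[z/u](T)))) → 5
E2 stepwise |·|:
  T → 5
  ρ[z/u](T) → 5
  ρ[a/h](ρ[z/u](T)) → 5
  π[z,a](ρ[a/h](ρ[z/u](T))) → 5
  S → 5
  S → 5
  π[z,a](S) → 5
  (S − π[z,a](S)) → 0
  (π[z,a](ρ[a/h](ρ[z/u](T))) ∪ (S − π[z,a](S))) → 5

E1 and E2 produce the same multiset:
z | a
p | 2
r | 9
s | 7
t | 4
t | 7

yes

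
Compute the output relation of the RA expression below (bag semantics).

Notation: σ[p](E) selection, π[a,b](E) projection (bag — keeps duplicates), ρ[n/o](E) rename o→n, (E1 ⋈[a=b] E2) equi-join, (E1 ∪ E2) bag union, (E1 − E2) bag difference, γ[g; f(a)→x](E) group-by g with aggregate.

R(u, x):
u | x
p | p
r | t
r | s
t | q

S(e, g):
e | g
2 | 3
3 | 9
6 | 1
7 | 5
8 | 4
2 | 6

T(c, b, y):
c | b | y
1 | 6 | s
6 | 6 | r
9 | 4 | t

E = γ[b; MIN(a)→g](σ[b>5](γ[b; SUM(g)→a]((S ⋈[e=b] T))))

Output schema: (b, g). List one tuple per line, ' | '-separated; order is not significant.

Stepwise |·|:
  S → 6
  T → 3
  (S ⋈[e=b] T) → 2
  γ[b; SUM(g)→a]((S ⋈[e=b] T)) → 1
  σ[b>5](γ[b; SUM(g)→a]((S ⋈[e=b] T))) → 1
  γ[b; MIN(a)→g](σ[b>5](γ[b; SUM(g)→a]((S ⋈[e=b] T)))) → 1

== RESULT ==
b | g
6 | 2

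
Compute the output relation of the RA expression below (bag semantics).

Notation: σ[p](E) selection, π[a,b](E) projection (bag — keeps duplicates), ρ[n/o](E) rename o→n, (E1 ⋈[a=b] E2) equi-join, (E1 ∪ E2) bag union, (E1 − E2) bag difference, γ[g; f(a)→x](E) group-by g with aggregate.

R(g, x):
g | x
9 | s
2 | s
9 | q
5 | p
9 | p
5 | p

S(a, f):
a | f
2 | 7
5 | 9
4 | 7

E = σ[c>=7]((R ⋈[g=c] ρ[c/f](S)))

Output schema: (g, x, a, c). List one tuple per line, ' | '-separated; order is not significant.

Row counts bottom-up:
  R → 6
  S → 3
  ρ[c/f](S) → 3
  (R ⋈[g=c] ρ[c/f](S)) → 3
  σ[c>=7]((R ⋈[g=c] ρ[c/f](S))) → 3

== RESULT ==
g | x | a | c
9 | p | 5 | 9
9 | q | 5 | 9
9 | s | 5 | 9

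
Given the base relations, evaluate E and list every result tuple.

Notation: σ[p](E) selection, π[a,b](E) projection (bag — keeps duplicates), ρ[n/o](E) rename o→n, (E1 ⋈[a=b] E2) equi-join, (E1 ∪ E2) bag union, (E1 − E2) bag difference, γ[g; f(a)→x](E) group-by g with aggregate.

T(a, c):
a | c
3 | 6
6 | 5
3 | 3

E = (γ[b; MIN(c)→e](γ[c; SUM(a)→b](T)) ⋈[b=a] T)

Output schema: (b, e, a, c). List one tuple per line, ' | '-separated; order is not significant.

Per-node cardinality:
  T → 3
  γ[c; SUM(a)→b](T) → 3
  γ[b; MIN(c)→e](γ[c; SUM(a)→b](T)) → 2
  T → 3
  (γ[b; MIN(c)→e](γ[c; SUM(a)→b](T)) ⋈[b=a] T) → 3

== RESULT ==
b | e | a | c
3 | 3 | 3 | 3
3 | 3 | 3 | 6
6 | 5 | 6 | 5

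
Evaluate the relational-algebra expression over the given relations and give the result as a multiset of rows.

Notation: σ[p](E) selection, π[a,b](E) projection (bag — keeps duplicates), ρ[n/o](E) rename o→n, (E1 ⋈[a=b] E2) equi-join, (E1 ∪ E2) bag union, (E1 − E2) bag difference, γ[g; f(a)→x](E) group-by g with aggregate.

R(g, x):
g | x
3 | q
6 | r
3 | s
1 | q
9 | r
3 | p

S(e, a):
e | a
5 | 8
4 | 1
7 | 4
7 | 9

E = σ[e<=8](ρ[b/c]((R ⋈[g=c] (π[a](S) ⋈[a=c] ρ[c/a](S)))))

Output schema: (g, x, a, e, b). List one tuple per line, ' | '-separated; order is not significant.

Subexpression sizes:
  R → 6
  S → 4
  π[a](S) → 4
  S → 4
  ρ[c/a](S) → 4
  (π[a](S) ⋈[a=c] ρ[c/a](S)) → 4
  (R ⋈[g=c] (π[a](S) ⋈[a=c] ρ[c/a](S))) → 2
  ρ[b/c]((R ⋈[g=c] (π[a](S) ⋈[a=c] ρ[c/a](S)))) → 2
  σ[e<=8](ρ[b/c]((R ⋈[g=c] (π[a](S) ⋈[a=c] ρ[c/a](S))))) → 2

== RESULT ==
g | x | a | e | b
1 | q | 1 | 4 | 1
9 | r | 9 | 7 | 9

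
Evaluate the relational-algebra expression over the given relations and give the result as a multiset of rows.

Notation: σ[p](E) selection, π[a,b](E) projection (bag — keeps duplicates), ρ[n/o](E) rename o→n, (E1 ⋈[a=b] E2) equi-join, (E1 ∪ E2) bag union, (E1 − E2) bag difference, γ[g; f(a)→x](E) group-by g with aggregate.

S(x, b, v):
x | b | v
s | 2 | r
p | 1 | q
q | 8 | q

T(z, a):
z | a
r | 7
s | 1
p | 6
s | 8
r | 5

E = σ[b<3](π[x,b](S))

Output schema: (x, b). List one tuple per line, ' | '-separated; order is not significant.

Per-node cardinality:
  S → 3
  π[x,b](S) → 3
  σ[b<3](π[x,b](S)) → 2

== RESULT ==
x | b
p | 1
s | 2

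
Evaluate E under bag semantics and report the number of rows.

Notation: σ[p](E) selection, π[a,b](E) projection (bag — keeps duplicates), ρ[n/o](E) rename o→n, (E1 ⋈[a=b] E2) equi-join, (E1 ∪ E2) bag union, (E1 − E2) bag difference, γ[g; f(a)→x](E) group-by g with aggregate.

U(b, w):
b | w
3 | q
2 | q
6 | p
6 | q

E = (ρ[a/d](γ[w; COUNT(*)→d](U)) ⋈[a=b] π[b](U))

Row counts bottom-up:
  U → 4
  γ[w; COUNT(*)→d](U) → 2
  ρ[a/d](γ[w; COUNT(*)→d](U)) → 2
  U → 4
  π[b](U) → 4
  (ρ[a/d](γ[w; COUNT(*)→d](U)) ⋈[a=b] π[b](U)) → 1

|E| = 1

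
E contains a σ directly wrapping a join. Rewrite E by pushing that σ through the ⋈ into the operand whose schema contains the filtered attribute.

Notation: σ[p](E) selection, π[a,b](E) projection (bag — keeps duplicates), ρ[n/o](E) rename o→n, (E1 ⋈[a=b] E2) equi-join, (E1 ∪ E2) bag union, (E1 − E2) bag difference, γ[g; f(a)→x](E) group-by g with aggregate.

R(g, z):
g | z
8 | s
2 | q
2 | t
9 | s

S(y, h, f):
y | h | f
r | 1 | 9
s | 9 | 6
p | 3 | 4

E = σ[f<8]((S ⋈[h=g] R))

σ filters on f, owned by the left side.
E' = (σ[f<8](S) ⋈[h=g] R)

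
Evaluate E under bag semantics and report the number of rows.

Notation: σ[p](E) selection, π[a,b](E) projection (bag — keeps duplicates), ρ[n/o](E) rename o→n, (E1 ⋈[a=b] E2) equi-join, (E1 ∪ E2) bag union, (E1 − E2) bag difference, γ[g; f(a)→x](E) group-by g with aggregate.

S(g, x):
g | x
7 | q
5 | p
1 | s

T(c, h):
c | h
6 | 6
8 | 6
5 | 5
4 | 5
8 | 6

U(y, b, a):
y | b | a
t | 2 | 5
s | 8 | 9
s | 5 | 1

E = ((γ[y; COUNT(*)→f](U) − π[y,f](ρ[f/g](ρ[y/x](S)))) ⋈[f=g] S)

Per-node cardinality:
  U → 3
  γ[y; COUNT(*)→f](U) → 2
  S → 3
  ρ[y/x](S) → 3
  ρ[f/g](ρ[y/x](S)) → 3
  π[y,f](ρ[f/g](ρ[y/x](S))) → 3
  (γ[y; COUNT(*)→f](U) − π[y,f](ρ[f/g](ρ[y/x](S)))) → 2
  S → 3
  ((γ[y; COUNT(*)→f](U) − π[y,f](ρ[f/g](ρ[y/x](S)))) ⋈[f=g] S) → 1

|E| = 1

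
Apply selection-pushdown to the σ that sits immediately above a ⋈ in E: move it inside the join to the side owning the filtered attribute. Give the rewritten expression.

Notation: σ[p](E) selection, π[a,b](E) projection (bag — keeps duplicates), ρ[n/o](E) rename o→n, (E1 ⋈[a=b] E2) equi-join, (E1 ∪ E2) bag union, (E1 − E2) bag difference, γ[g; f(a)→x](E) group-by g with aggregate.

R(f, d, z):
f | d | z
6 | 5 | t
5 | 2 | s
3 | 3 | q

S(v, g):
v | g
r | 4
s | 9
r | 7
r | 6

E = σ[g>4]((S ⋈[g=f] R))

σ filters on g, owned by the left side.
E' = (σ[g>4](S) ⋈[g=f] R)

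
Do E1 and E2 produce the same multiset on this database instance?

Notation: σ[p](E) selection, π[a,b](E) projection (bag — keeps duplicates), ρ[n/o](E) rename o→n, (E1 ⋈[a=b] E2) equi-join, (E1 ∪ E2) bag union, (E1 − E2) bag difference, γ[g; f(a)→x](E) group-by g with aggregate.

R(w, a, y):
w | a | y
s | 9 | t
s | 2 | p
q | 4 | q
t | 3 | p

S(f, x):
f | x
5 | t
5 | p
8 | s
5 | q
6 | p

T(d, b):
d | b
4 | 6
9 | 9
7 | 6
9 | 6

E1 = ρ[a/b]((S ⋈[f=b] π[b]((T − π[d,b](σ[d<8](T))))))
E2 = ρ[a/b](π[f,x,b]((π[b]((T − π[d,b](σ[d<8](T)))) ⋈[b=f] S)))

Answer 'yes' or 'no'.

E1 subexpression sizes:
  S → 5
  T → 4
  T → 4
  σ[d<8](T) → 2
  π[d,b](σ[d<8](T)) → 2
  (T − π[d,b](σ[d<8](T))) → 2
  π[b]((T − π[d,b](σ[d<8](T)))) → 2
  (S ⋈[f=b] π[b]((T − π[d,b](σ[d<8](T))))) → 1
  ρ[a/b]((S ⋈[f=b] π[b]((T − π[d,b](σ[d<8](T)))))) → 1
E2 subexpression sizes:
  T → 4
  T → 4
  σ[d<8](T) → 2
  π[d,b](σ[d<8](T)) → 2
  (T − π[d,b](σ[d<8](T))) → 2
  π[b]((T − π[d,b](σ[d<8](T)))) → 2
  S → 5
  (π[b]((T − π[d,b](σ[d<8](T)))) ⋈[b=f] S) → 1
  π[f,x,b]((π[b]((T − π[d,b](σ[d<8](T)))) ⋈[b=f] S)) → 1
  ρ[a/b](π[f,x,b]((π[b]((T − π[d,b](σ[d<8](T)))) ⋈[b=f] S))) → 1

E1 and E2 produce the same multiset:
f | x | a
6 | p | 6

yes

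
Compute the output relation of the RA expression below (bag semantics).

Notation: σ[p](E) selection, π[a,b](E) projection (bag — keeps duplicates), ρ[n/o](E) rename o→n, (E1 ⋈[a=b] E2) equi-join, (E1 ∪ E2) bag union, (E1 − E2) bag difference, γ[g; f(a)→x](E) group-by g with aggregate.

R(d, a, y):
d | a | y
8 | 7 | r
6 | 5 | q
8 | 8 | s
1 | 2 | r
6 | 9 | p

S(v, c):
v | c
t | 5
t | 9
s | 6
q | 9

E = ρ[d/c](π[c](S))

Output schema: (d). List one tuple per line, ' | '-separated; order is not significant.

Per-node cardinality:
  S → 4
  π[c](S) → 4
  ρ[d/c](π[c](S)) → 4

== RESULT ==
d
5
6
9
9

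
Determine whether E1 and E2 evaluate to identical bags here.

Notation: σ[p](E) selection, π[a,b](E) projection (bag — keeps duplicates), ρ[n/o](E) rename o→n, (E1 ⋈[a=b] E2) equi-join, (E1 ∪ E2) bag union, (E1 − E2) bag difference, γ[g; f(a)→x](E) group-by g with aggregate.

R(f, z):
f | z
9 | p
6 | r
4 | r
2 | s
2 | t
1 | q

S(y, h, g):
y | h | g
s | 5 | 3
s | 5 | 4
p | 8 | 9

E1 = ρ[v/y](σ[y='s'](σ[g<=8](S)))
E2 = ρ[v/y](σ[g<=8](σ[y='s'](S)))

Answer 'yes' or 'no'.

E1 stepwise |·|:
  S → 3
  σ[g<=8](S) → 2
  σ[y='s'](σ[g<=8](S)) → 2
  ρ[v/y](σ[y='s'](σ[g<=8](S))) → 2
E2 stepwise |·|:
  S → 3
  σ[y='s'](S) → 2
  σ[g<=8](σ[y='s'](S)) → 2
  ρ[v/y](σ[g<=8](σ[y='s'](S))) → 2

E1 and E2 produce the same multiset:
v | h | g
s | 5 | 3
s | 5 | 4

yes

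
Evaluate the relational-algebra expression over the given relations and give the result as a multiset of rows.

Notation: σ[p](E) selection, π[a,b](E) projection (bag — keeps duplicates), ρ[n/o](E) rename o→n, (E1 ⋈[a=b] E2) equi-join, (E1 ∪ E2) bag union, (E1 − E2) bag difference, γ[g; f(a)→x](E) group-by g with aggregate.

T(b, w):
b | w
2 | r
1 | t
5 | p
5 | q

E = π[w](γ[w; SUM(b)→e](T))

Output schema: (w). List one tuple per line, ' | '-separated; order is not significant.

Row counts bottom-up:
  T → 4
  γ[w; SUM(b)→e](T) → 4
  π[w](γ[w; SUM(b)→e](T)) → 4

== RESULT ==
w
p
q
r
t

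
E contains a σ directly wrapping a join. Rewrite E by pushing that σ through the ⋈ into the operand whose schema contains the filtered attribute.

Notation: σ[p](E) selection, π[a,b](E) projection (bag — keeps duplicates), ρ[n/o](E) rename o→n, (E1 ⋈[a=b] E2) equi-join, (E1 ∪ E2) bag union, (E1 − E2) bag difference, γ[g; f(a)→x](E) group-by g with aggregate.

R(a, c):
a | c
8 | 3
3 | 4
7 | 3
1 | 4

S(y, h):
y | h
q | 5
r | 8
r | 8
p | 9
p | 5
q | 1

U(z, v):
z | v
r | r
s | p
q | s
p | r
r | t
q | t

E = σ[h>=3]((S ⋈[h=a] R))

σ filters on h, owned by the left side.
E' = (σ[h>=3](S) ⋈[h=a] R)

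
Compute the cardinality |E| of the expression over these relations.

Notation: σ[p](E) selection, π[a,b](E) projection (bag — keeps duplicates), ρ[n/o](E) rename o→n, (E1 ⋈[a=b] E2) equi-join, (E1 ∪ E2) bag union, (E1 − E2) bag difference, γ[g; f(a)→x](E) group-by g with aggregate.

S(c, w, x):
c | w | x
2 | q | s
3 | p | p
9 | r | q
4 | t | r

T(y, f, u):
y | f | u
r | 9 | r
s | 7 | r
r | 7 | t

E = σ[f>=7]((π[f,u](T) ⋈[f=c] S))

Row counts bottom-up:
  T → 3
  π[f,u](T) → 3
  S → 4
  (π[f,u](T) ⋈[f=c] S) → 1
  σ[f>=7]((π[f,u](T) ⋈[f=c] S)) → 1

|E| = 1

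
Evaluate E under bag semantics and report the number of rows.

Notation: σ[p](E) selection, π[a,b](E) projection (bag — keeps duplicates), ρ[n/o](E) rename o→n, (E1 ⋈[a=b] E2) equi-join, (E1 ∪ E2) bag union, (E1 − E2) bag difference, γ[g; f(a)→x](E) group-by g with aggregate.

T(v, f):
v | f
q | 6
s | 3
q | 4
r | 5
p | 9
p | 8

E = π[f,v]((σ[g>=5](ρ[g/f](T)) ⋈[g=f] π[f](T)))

Row counts bottom-up:
  T → 6
  ρ[g/f](T) → 6
  σ[g>=5](ρ[g/f](T)) → 4
  T → 6
  π[f](T) → 6
  (σ[g>=5](ρ[g/f](T)) ⋈[g=f] π[f](T)) → 4
  π[f,v]((σ[g>=5](ρ[g/f](T)) ⋈[g=f] π[f](T))) → 4

|E| = 4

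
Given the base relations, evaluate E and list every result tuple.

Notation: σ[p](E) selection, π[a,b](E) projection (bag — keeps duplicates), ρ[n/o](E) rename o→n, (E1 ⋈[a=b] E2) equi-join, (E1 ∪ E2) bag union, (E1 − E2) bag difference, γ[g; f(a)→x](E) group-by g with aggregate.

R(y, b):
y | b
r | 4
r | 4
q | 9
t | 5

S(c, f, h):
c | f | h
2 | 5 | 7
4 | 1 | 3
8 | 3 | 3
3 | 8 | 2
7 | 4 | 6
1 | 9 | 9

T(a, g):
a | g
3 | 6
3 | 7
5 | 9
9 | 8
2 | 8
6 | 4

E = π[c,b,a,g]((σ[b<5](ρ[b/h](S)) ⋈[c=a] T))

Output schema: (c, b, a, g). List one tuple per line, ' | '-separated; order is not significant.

Subexpression sizes:
  S → 6
  ρ[b/h](S) → 6
  σ[b<5](ρ[b/h](S)) → 3
  T → 6
  (σ[b<5](ρ[b/h](S)) ⋈[c=a] T) → 2
  π[c,b,a,g]((σ[b<5](ρ[b/h](S)) ⋈[c=a] T)) → 2

== RESULT ==
c | b | a | g
3 | 2 | 3 | 6
3 | 2 | 3 | 7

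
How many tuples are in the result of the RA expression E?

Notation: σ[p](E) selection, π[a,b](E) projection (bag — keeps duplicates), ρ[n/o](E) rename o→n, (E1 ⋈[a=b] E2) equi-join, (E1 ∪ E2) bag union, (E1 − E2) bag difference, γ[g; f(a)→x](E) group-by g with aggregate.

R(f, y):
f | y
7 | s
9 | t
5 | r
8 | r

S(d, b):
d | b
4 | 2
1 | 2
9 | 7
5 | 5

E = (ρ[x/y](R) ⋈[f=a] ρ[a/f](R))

Row counts bottom-up:
  R → 4
  ρ[x/y](R) → 4
  R → 4
  ρ[a/f](R) → 4
  (ρ[x/y](R) ⋈[f=a] ρ[a/f](R)) → 4

|E| = 4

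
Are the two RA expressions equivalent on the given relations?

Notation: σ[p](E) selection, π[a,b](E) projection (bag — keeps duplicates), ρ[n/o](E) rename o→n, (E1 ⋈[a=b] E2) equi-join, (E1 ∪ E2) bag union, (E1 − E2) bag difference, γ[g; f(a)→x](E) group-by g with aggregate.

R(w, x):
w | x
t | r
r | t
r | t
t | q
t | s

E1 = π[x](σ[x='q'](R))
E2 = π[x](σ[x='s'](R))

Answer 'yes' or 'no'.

E1 per-node cardinality:
  R → 5
  σ[x='q'](R) → 1
  π[x](σ[x='q'](R)) → 1
E2 per-node cardinality:
  R → 5
  σ[x='s'](R) → 1
  π[x](σ[x='s'](R)) → 1

E1 result:
x
q
E2 result:
x
s
Witness: ('q',) appears 1× in E1 but 0× in E2.

no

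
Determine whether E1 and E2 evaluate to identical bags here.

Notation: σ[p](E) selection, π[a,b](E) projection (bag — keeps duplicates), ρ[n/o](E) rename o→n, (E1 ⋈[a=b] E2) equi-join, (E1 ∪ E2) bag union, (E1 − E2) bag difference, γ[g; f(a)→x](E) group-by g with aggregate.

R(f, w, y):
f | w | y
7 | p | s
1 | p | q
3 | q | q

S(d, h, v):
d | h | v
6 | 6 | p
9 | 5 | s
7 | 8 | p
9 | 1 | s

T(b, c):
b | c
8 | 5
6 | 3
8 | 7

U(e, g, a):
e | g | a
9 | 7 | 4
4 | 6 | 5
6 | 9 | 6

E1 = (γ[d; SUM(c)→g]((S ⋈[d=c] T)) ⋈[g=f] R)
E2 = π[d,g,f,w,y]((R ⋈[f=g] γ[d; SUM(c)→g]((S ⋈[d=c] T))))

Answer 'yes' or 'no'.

E1 row counts bottom-up:
  S → 4
  T → 3
  (S ⋈[d=c] T) → 1
  γ[d; SUM(c)→g]((S ⋈[d=c] T)) → 1
  R → 3
  (γ[d; SUM(c)→g]((S ⋈[d=c] T)) ⋈[g=f] R) → 1
E2 row counts bottom-up:
  R → 3
  S → 4
  T → 3
  (S ⋈[d=c] T) → 1
  γ[d; SUM(c)→g]((S ⋈[d=c] T)) → 1
  (R ⋈[f=g] γ[d; SUM(c)→g]((S ⋈[d=c] T))) → 1
  π[d,g,f,w,y]((R ⋈[f=g] γ[d; SUM(c)→g]((S ⋈[d=c] T)))) → 1

E1 and E2 produce the same multiset:
d | g | f | w | y
7 | 7 | 7 | p | s

yes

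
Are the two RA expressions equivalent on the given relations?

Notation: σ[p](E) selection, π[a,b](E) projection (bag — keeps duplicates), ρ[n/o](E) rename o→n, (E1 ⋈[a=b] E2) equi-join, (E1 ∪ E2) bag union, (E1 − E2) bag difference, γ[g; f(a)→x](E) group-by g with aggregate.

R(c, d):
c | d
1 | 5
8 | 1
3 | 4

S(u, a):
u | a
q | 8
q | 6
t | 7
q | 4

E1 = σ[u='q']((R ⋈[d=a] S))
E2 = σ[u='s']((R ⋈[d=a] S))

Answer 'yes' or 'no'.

E1 row counts bottom-up:
  R → 3
  S → 4
  (R ⋈[d=a] S) → 1
  σ[u='q']((R ⋈[d=a] S)) → 1
E2 row counts bottom-up:
  R → 3
  S → 4
  (R ⋈[d=a] S) → 1
  σ[u='s']((R ⋈[d=a] S)) → 0

E1 result:
c | d | u | a
3 | 4 | q | 4
E2 result:
c | d | u | a
(0 rows)
Witness: (3, 4, 'q', 4) appears 1× in E1 but 0× in E2.

no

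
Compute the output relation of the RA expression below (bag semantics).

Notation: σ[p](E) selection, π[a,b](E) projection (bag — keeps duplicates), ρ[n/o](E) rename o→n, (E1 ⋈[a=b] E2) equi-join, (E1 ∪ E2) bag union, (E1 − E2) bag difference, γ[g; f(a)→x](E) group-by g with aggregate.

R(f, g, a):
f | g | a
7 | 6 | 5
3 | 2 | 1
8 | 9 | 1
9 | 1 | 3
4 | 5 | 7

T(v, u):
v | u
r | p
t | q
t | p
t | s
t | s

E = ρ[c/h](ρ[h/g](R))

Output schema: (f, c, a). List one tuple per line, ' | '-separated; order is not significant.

Row counts bottom-up:
  R → 5
  ρ[h/g](R) → 5
  ρ[c/h](ρ[h/g](R)) → 5

== RESULT ==
f | c | a
3 | 2 | 1
4 | 5 | 7
7 | 6 | 5
8 | 9 | 1
9 | 1 | 3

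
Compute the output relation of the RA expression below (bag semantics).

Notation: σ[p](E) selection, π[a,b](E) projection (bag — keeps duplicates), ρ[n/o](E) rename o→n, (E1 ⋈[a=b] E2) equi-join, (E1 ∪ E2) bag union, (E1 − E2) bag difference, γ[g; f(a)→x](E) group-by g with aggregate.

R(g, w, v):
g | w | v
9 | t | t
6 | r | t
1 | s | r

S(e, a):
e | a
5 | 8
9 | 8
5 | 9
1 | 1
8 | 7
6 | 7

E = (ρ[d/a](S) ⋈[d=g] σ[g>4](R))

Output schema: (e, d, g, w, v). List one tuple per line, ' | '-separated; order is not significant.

Subexpression sizes:
  S → 6
  ρ[d/a](S) → 6
  R → 3
  σ[g>4](R) → 2
  (ρ[d/a](S) ⋈[d=g] σ[g>4](R)) → 1

== RESULT ==
e | d | g | w | v
5 | 9 | 9 | t | t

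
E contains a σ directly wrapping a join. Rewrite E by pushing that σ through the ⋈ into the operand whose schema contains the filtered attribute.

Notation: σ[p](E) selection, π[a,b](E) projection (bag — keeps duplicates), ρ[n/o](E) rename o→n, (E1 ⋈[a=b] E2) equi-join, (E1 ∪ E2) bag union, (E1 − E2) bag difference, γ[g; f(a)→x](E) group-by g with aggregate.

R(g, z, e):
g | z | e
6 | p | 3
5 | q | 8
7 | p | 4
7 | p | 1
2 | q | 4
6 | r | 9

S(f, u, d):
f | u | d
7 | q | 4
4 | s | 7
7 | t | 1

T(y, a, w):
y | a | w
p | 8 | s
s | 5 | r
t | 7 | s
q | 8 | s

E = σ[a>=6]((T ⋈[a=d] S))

σ filters on a, owned by the left side.
E' = (σ[a>=6](T) ⋈[a=d] S)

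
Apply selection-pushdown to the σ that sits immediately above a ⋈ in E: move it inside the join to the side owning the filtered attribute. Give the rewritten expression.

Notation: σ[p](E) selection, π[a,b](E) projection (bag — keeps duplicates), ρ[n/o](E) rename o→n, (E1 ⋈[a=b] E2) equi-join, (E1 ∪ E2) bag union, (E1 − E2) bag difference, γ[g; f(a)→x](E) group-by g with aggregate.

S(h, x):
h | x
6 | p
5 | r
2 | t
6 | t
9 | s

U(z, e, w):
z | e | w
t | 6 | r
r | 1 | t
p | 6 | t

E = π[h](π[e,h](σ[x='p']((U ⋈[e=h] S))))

σ filters on x, owned by the right side.
E' = π[h](π[e,h]((U ⋈[e=h] σ[x='p'](S))))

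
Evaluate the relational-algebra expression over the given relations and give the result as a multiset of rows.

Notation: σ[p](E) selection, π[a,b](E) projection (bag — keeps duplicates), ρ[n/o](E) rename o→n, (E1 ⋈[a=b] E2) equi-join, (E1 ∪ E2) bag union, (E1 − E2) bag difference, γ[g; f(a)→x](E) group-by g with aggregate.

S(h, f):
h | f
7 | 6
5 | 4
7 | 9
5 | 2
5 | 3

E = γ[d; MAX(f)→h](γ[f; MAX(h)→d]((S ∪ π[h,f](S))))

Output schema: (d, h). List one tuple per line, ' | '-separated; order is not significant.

Stepwise |·|:
  S → 5
  S → 5
  π[h,f](S) → 5
  (S ∪ π[h,f](S)) → 10
  γ[f; MAX(h)→d]((S ∪ π[h,f](S))) → 5
  γ[d; MAX(f)→h](γ[f; MAX(h)→d]((S ∪ π[h,f](S)))) → 2

== RESULT ==
d | h
5 | 4
7 | 9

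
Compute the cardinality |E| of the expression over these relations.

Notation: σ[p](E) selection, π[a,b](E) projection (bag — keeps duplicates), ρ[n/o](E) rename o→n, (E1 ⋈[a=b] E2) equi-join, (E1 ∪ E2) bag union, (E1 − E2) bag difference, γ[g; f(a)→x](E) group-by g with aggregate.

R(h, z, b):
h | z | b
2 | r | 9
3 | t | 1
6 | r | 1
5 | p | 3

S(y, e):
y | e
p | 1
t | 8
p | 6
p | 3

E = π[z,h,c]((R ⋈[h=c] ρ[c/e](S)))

Stepwise |·|:
  R → 4
  S → 4
  ρ[c/e](S) → 4
  (R ⋈[h=c] ρ[c/e](S)) → 2
  π[z,h,c]((R ⋈[h=c] ρ[c/e](S))) → 2

|E| = 2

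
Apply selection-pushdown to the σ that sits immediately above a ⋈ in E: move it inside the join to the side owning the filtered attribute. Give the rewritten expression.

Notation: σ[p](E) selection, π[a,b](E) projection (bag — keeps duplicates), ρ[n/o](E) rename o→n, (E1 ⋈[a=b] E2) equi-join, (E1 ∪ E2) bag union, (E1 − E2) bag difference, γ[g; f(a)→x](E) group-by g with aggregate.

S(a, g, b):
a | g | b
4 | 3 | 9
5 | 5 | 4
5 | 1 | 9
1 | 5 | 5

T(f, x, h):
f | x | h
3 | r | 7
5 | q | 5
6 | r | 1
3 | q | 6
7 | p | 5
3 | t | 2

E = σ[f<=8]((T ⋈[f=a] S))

σ filters on f, owned by the left side.
E' = (σ[f<=8](T) ⋈[f=a] S)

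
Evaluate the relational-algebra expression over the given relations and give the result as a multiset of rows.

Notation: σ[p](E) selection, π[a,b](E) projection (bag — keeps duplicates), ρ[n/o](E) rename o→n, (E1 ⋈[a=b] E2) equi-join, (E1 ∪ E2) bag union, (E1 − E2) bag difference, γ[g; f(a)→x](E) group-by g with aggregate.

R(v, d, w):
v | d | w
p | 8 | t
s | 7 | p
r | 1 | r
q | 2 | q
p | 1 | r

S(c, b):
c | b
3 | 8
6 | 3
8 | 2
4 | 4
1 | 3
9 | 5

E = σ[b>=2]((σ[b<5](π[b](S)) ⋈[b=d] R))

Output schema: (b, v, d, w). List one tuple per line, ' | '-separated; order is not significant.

Per-node cardinality:
  S → 6
  π[b](S) → 6
  σ[b<5](π[b](S)) → 4
  R → 5
  (σ[b<5](π[b](S)) ⋈[b=d] R) → 1
  σ[b>=2]((σ[b<5](π[b](S)) ⋈[b=d] R)) → 1

== RESULT ==
b | v | d | w
2 | q | 2 | q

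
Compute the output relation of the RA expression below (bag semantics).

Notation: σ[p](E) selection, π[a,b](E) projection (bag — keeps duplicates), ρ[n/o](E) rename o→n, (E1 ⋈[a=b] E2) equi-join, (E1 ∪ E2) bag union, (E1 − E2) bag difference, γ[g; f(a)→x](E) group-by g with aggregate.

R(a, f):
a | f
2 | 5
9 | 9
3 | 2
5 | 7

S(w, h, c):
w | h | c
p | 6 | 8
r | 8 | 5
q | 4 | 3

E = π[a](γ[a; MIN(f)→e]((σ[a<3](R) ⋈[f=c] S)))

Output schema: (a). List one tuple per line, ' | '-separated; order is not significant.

Row counts bottom-up:
  R → 4
  σ[a<3](R) → 1
  S → 3
  (σ[a<3](R) ⋈[f=c] S) → 1
  γ[a; MIN(f)→e]((σ[a<3](R) ⋈[f=c] S)) → 1
  π[a](γ[a; MIN(f)→e]((σ[a<3](R) ⋈[f=c] S))) → 1

== RESULT ==
a
2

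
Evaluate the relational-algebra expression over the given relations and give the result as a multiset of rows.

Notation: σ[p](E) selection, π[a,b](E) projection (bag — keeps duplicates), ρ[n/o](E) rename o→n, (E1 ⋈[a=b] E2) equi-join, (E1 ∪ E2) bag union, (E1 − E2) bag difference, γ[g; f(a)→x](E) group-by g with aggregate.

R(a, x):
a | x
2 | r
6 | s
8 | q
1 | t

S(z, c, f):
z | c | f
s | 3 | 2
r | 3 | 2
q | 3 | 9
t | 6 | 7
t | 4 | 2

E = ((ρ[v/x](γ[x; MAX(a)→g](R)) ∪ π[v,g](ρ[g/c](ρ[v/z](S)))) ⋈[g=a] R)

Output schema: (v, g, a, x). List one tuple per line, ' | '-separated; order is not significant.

Subexpression sizes:
  R → 4
  γ[x; MAX(a)→g](R) → 4
  ρ[v/x](γ[x; MAX(a)→g](R)) → 4
  S → 5
  ρ[v/z](S) → 5
  ρ[g/c](ρ[v/z](S)) → 5
  π[v,g](ρ[g/c](ρ[v/z](S))) → 5
  (ρ[v/x](γ[x; MAX(a)→g](R)) ∪ π[v,g](ρ[g/c](ρ[v/z](S)))) → 9
  R → 4
  ((ρ[v/x](γ[x; MAX(a)→g](R)) ∪ π[v,g](ρ[g/c](ρ[v/z](S)))) ⋈[g=a] R) → 5

== RESULT ==
v | g | a | x
q | 8 | 8 | q
r | 2 | 2 | r
s | 6 | 6 | s
t | 1 | 1 | t
t | 6 | 6 | s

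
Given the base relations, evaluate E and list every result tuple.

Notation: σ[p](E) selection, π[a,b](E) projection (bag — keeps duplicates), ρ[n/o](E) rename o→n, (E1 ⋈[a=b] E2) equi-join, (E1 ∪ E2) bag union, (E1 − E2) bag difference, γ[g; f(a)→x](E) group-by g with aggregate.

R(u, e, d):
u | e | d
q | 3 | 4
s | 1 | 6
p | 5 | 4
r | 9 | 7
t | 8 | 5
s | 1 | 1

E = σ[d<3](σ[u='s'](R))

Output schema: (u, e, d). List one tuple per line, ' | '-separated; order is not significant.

Row counts bottom-up:
  R → 6
  σ[u='s'](R) → 2
  σ[d<3](σ[u='s'](R)) → 1

== RESULT ==
u | e | d
s | 1 | 1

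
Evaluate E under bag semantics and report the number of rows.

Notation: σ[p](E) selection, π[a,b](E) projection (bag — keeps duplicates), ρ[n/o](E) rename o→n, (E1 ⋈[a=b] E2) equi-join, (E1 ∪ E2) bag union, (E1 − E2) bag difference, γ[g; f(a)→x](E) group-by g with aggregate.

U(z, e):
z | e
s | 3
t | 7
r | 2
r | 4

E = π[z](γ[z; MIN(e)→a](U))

Subexpression sizes:
  U → 4
  γ[z; MIN(e)→a](U) → 3
  π[z](γ[z; MIN(e)→a](U)) → 3

|E| = 3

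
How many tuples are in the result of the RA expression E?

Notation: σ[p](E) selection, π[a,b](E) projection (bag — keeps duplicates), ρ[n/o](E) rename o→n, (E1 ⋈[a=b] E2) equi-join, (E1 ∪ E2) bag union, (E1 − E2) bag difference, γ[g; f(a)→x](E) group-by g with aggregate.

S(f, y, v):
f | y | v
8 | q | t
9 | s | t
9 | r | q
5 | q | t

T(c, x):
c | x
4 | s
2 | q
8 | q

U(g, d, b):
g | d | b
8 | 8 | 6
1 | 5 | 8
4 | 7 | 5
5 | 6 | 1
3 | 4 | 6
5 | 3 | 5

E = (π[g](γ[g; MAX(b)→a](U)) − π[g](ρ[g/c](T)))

Stepwise |·|:
  U → 6
  γ[g; MAX(b)→a](U) → 5
  π[g](γ[g; MAX(b)→a](U)) → 5
  T → 3
  ρ[g/c](T) → 3
  π[g](ρ[g/c](T)) → 3
  (π[g](γ[g; MAX(b)→a](U)) − π[g](ρ[g/c](T))) → 3

|E| = 3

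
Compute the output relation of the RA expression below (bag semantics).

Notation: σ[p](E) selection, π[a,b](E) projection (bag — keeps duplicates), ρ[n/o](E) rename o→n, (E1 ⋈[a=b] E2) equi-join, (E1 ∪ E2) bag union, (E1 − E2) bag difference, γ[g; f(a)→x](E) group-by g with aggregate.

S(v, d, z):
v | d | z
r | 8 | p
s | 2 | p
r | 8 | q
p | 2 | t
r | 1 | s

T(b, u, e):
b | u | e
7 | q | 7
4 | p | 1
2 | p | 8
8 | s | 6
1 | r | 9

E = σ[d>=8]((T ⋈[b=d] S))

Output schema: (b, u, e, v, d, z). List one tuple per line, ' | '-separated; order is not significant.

Per-node cardinality:
  T → 5
  S → 5
  (T ⋈[b=d] S) → 5
  σ[d>=8]((T ⋈[b=d] S)) → 2

== RESULT ==
b | u | e | v | d | z
8 | s | 6 | r | 8 | p
8 | s | 6 | r | 8 | q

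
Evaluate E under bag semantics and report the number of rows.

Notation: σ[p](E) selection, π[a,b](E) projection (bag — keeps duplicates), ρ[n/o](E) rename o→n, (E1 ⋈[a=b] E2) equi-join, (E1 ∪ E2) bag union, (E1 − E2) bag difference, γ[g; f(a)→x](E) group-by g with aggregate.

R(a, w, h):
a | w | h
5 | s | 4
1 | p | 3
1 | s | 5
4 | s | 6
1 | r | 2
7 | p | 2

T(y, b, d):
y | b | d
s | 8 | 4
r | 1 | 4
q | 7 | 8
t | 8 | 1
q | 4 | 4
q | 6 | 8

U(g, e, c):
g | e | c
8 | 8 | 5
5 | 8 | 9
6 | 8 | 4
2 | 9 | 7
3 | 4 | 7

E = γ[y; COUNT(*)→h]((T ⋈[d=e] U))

Stepwise |·|:
  T → 6
  U → 5
  (T ⋈[d=e] U) → 9
  γ[y; COUNT(*)→h]((T ⋈[d=e] U)) → 3

|E| = 3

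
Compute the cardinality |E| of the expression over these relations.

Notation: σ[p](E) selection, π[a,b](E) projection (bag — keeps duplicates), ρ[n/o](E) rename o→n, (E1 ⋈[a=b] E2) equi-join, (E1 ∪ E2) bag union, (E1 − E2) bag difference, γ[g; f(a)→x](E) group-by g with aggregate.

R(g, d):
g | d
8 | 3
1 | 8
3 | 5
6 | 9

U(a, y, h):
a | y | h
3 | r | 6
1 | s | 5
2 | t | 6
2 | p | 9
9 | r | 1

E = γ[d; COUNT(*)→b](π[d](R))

Subexpression sizes:
  R → 4
  π[d](R) → 4
  γ[d; COUNT(*)→b](π[d](R)) → 4

|E| = 4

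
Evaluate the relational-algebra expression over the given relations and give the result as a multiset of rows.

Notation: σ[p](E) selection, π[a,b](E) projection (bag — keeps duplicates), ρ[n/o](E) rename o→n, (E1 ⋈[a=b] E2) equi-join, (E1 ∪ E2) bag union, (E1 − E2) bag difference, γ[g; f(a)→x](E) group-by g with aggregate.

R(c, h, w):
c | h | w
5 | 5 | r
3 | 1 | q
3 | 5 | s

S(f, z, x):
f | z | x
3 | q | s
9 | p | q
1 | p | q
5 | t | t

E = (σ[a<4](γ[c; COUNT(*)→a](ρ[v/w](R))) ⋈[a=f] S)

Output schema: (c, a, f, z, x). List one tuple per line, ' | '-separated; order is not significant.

Subexpression sizes:
  R → 3
  ρ[v/w](R) → 3
  γ[c; COUNT(*)→a](ρ[v/w](R)) → 2
  σ[a<4](γ[c; COUNT(*)→a](ρ[v/w](R))) → 2
  S → 4
  (σ[a<4](γ[c; COUNT(*)→a](ρ[v/w](R))) ⋈[a=f] S) → 1

== RESULT ==
c | a | f | z | x
5 | 1 | 1 | p | q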